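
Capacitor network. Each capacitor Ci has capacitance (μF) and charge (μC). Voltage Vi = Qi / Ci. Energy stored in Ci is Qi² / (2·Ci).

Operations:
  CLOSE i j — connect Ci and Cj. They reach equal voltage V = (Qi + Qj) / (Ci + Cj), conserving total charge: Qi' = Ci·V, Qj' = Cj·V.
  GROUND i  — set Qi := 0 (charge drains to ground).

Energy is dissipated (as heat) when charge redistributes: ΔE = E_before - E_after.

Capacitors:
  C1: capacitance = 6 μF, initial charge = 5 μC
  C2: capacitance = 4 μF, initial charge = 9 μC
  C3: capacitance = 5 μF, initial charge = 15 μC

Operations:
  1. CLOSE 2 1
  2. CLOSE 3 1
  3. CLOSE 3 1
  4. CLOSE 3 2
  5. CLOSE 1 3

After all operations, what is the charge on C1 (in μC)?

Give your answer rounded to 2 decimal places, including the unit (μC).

Answer: 11.88 μC

Derivation:
Initial: C1(6μF, Q=5μC, V=0.83V), C2(4μF, Q=9μC, V=2.25V), C3(5μF, Q=15μC, V=3.00V)
Op 1: CLOSE 2-1: Q_total=14.00, C_total=10.00, V=1.40; Q2=5.60, Q1=8.40; dissipated=2.408
Op 2: CLOSE 3-1: Q_total=23.40, C_total=11.00, V=2.13; Q3=10.64, Q1=12.76; dissipated=3.491
Op 3: CLOSE 3-1: Q_total=23.40, C_total=11.00, V=2.13; Q3=10.64, Q1=12.76; dissipated=0.000
Op 4: CLOSE 3-2: Q_total=16.24, C_total=9.00, V=1.80; Q3=9.02, Q2=7.22; dissipated=0.588
Op 5: CLOSE 1-3: Q_total=21.78, C_total=11.00, V=1.98; Q1=11.88, Q3=9.90; dissipated=0.142
Final charges: Q1=11.88, Q2=7.22, Q3=9.90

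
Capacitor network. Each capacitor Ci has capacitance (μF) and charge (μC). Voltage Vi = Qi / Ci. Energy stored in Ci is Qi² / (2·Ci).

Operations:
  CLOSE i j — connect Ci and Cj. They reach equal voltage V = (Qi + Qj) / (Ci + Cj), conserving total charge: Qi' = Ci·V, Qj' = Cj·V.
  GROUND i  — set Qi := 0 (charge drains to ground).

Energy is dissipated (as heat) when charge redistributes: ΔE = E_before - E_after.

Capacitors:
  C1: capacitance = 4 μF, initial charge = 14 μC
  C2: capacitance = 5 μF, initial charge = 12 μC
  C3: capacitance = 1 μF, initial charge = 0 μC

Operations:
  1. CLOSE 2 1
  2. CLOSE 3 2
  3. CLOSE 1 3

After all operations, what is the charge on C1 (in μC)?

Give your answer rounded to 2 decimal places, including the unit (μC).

Initial: C1(4μF, Q=14μC, V=3.50V), C2(5μF, Q=12μC, V=2.40V), C3(1μF, Q=0μC, V=0.00V)
Op 1: CLOSE 2-1: Q_total=26.00, C_total=9.00, V=2.89; Q2=14.44, Q1=11.56; dissipated=1.344
Op 2: CLOSE 3-2: Q_total=14.44, C_total=6.00, V=2.41; Q3=2.41, Q2=12.04; dissipated=3.477
Op 3: CLOSE 1-3: Q_total=13.96, C_total=5.00, V=2.79; Q1=11.17, Q3=2.79; dissipated=0.093
Final charges: Q1=11.17, Q2=12.04, Q3=2.79

Answer: 11.17 μC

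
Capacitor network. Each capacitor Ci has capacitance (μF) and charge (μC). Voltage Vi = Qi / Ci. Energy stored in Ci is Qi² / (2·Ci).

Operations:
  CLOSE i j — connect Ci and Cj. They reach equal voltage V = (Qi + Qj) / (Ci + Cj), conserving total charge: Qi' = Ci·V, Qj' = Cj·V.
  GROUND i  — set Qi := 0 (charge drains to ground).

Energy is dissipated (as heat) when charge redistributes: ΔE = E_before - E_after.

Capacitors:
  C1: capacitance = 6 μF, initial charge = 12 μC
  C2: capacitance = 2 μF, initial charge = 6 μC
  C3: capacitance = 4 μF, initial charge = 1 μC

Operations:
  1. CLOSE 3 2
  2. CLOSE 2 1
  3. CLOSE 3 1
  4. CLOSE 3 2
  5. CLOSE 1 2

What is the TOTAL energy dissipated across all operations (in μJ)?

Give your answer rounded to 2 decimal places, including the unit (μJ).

Initial: C1(6μF, Q=12μC, V=2.00V), C2(2μF, Q=6μC, V=3.00V), C3(4μF, Q=1μC, V=0.25V)
Op 1: CLOSE 3-2: Q_total=7.00, C_total=6.00, V=1.17; Q3=4.67, Q2=2.33; dissipated=5.042
Op 2: CLOSE 2-1: Q_total=14.33, C_total=8.00, V=1.79; Q2=3.58, Q1=10.75; dissipated=0.521
Op 3: CLOSE 3-1: Q_total=15.42, C_total=10.00, V=1.54; Q3=6.17, Q1=9.25; dissipated=0.469
Op 4: CLOSE 3-2: Q_total=9.75, C_total=6.00, V=1.62; Q3=6.50, Q2=3.25; dissipated=0.042
Op 5: CLOSE 1-2: Q_total=12.50, C_total=8.00, V=1.56; Q1=9.38, Q2=3.12; dissipated=0.005
Total dissipated: 6.078 μJ

Answer: 6.08 μJ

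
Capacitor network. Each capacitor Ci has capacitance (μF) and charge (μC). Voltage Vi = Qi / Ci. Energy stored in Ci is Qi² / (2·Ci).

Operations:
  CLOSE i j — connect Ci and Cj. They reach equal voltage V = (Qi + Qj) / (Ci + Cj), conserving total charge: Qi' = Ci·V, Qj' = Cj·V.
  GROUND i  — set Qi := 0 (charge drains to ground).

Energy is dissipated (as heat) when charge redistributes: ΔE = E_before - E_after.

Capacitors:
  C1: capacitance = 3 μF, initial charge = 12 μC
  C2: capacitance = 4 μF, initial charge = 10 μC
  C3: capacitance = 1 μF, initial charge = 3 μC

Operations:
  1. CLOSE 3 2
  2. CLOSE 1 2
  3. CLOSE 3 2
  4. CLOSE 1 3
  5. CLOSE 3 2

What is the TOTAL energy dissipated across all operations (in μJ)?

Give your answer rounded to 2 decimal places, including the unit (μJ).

Answer: 1.93 μJ

Derivation:
Initial: C1(3μF, Q=12μC, V=4.00V), C2(4μF, Q=10μC, V=2.50V), C3(1μF, Q=3μC, V=3.00V)
Op 1: CLOSE 3-2: Q_total=13.00, C_total=5.00, V=2.60; Q3=2.60, Q2=10.40; dissipated=0.100
Op 2: CLOSE 1-2: Q_total=22.40, C_total=7.00, V=3.20; Q1=9.60, Q2=12.80; dissipated=1.680
Op 3: CLOSE 3-2: Q_total=15.40, C_total=5.00, V=3.08; Q3=3.08, Q2=12.32; dissipated=0.144
Op 4: CLOSE 1-3: Q_total=12.68, C_total=4.00, V=3.17; Q1=9.51, Q3=3.17; dissipated=0.005
Op 5: CLOSE 3-2: Q_total=15.49, C_total=5.00, V=3.10; Q3=3.10, Q2=12.39; dissipated=0.003
Total dissipated: 1.933 μJ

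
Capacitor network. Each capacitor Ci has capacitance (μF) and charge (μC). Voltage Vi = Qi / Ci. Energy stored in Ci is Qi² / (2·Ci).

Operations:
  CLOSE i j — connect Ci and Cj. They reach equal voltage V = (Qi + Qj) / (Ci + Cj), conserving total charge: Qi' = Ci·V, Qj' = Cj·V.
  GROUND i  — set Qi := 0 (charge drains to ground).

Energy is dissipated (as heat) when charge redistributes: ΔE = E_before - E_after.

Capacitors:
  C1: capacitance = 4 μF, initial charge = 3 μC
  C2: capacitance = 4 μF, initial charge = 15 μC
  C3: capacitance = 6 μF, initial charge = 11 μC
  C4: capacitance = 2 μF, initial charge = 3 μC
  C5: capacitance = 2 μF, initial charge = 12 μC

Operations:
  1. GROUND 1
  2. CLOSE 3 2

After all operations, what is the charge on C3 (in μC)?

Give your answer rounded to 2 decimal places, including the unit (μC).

Initial: C1(4μF, Q=3μC, V=0.75V), C2(4μF, Q=15μC, V=3.75V), C3(6μF, Q=11μC, V=1.83V), C4(2μF, Q=3μC, V=1.50V), C5(2μF, Q=12μC, V=6.00V)
Op 1: GROUND 1: Q1=0; energy lost=1.125
Op 2: CLOSE 3-2: Q_total=26.00, C_total=10.00, V=2.60; Q3=15.60, Q2=10.40; dissipated=4.408
Final charges: Q1=0.00, Q2=10.40, Q3=15.60, Q4=3.00, Q5=12.00

Answer: 15.60 μC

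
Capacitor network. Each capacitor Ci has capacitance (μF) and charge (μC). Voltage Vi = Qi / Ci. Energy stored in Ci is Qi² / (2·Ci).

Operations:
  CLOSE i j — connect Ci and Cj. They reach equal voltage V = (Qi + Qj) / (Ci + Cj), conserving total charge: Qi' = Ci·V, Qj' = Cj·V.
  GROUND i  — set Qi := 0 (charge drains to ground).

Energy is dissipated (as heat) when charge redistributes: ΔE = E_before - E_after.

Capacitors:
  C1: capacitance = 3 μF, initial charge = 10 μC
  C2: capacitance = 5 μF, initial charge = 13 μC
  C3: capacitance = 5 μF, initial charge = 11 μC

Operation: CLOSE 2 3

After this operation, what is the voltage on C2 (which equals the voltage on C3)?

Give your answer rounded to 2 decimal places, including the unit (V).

Initial: C1(3μF, Q=10μC, V=3.33V), C2(5μF, Q=13μC, V=2.60V), C3(5μF, Q=11μC, V=2.20V)
Op 1: CLOSE 2-3: Q_total=24.00, C_total=10.00, V=2.40; Q2=12.00, Q3=12.00; dissipated=0.200

Answer: 2.40 V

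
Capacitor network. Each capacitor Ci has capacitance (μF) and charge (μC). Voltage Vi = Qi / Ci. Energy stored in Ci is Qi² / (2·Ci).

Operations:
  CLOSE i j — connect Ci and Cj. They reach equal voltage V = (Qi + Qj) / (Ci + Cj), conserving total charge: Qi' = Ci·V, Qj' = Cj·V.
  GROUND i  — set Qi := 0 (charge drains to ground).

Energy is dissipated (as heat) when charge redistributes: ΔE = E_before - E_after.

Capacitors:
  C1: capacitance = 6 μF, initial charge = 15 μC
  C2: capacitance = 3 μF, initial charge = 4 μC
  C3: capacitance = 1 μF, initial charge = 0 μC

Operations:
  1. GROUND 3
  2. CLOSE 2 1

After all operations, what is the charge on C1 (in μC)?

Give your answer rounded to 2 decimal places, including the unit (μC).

Answer: 12.67 μC

Derivation:
Initial: C1(6μF, Q=15μC, V=2.50V), C2(3μF, Q=4μC, V=1.33V), C3(1μF, Q=0μC, V=0.00V)
Op 1: GROUND 3: Q3=0; energy lost=0.000
Op 2: CLOSE 2-1: Q_total=19.00, C_total=9.00, V=2.11; Q2=6.33, Q1=12.67; dissipated=1.361
Final charges: Q1=12.67, Q2=6.33, Q3=0.00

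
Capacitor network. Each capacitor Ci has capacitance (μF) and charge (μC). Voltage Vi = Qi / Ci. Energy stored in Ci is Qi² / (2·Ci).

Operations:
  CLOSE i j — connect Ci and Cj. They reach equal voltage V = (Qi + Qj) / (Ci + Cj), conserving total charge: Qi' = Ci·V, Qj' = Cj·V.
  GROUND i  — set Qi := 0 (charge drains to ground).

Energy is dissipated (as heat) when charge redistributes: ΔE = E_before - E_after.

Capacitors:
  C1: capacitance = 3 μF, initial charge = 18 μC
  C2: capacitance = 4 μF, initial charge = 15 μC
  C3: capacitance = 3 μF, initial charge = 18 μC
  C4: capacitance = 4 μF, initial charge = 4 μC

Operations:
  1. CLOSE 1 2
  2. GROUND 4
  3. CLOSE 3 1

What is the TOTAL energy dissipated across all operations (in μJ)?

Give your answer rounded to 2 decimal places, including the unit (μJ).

Initial: C1(3μF, Q=18μC, V=6.00V), C2(4μF, Q=15μC, V=3.75V), C3(3μF, Q=18μC, V=6.00V), C4(4μF, Q=4μC, V=1.00V)
Op 1: CLOSE 1-2: Q_total=33.00, C_total=7.00, V=4.71; Q1=14.14, Q2=18.86; dissipated=4.339
Op 2: GROUND 4: Q4=0; energy lost=2.000
Op 3: CLOSE 3-1: Q_total=32.14, C_total=6.00, V=5.36; Q3=16.07, Q1=16.07; dissipated=1.240
Total dissipated: 7.579 μJ

Answer: 7.58 μJ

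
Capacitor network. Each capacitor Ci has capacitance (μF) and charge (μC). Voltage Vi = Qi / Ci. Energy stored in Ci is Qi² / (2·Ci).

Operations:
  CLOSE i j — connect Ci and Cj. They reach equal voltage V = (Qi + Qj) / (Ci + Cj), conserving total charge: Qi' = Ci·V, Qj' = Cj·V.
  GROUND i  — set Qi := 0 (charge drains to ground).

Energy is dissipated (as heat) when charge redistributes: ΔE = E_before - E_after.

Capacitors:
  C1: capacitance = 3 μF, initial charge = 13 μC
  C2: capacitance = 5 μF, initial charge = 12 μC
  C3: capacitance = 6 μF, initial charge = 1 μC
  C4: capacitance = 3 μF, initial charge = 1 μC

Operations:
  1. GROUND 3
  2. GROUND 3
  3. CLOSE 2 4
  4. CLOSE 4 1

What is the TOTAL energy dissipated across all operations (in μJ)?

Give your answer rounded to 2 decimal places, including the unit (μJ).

Answer: 9.59 μJ

Derivation:
Initial: C1(3μF, Q=13μC, V=4.33V), C2(5μF, Q=12μC, V=2.40V), C3(6μF, Q=1μC, V=0.17V), C4(3μF, Q=1μC, V=0.33V)
Op 1: GROUND 3: Q3=0; energy lost=0.083
Op 2: GROUND 3: Q3=0; energy lost=0.000
Op 3: CLOSE 2-4: Q_total=13.00, C_total=8.00, V=1.62; Q2=8.12, Q4=4.88; dissipated=4.004
Op 4: CLOSE 4-1: Q_total=17.88, C_total=6.00, V=2.98; Q4=8.94, Q1=8.94; dissipated=5.501
Total dissipated: 9.589 μJ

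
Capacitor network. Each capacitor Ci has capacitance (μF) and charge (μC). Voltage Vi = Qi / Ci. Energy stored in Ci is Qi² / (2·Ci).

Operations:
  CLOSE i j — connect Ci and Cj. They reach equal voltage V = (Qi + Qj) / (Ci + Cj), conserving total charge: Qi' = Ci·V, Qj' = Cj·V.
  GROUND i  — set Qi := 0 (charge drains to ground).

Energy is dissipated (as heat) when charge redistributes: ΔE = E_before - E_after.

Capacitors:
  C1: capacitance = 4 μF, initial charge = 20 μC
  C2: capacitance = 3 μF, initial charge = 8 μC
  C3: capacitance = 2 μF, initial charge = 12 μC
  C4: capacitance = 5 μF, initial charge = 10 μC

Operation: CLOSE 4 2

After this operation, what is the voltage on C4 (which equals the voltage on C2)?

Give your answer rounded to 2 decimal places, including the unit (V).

Initial: C1(4μF, Q=20μC, V=5.00V), C2(3μF, Q=8μC, V=2.67V), C3(2μF, Q=12μC, V=6.00V), C4(5μF, Q=10μC, V=2.00V)
Op 1: CLOSE 4-2: Q_total=18.00, C_total=8.00, V=2.25; Q4=11.25, Q2=6.75; dissipated=0.417

Answer: 2.25 V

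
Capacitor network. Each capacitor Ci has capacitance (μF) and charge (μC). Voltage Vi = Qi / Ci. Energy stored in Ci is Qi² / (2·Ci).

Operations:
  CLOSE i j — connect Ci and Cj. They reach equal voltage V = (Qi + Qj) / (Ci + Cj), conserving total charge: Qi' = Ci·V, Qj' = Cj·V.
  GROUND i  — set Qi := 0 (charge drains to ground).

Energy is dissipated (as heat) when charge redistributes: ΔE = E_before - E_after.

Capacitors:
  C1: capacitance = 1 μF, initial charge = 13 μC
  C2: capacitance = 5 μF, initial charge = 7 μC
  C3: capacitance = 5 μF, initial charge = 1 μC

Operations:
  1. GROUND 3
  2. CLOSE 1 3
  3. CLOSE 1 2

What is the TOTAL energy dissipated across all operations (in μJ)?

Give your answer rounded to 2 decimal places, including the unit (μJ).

Answer: 70.76 μJ

Derivation:
Initial: C1(1μF, Q=13μC, V=13.00V), C2(5μF, Q=7μC, V=1.40V), C3(5μF, Q=1μC, V=0.20V)
Op 1: GROUND 3: Q3=0; energy lost=0.100
Op 2: CLOSE 1-3: Q_total=13.00, C_total=6.00, V=2.17; Q1=2.17, Q3=10.83; dissipated=70.417
Op 3: CLOSE 1-2: Q_total=9.17, C_total=6.00, V=1.53; Q1=1.53, Q2=7.64; dissipated=0.245
Total dissipated: 70.762 μJ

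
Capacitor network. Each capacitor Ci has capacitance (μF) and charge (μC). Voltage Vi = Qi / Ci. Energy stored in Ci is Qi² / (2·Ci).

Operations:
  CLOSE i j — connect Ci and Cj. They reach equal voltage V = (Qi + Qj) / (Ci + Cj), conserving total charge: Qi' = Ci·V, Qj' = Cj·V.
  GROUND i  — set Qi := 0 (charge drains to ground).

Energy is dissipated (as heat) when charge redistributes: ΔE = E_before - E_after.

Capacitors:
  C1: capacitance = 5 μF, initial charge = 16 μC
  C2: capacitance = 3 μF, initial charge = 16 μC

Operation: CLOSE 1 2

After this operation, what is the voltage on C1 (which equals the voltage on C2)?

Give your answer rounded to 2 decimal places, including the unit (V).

Initial: C1(5μF, Q=16μC, V=3.20V), C2(3μF, Q=16μC, V=5.33V)
Op 1: CLOSE 1-2: Q_total=32.00, C_total=8.00, V=4.00; Q1=20.00, Q2=12.00; dissipated=4.267

Answer: 4.00 V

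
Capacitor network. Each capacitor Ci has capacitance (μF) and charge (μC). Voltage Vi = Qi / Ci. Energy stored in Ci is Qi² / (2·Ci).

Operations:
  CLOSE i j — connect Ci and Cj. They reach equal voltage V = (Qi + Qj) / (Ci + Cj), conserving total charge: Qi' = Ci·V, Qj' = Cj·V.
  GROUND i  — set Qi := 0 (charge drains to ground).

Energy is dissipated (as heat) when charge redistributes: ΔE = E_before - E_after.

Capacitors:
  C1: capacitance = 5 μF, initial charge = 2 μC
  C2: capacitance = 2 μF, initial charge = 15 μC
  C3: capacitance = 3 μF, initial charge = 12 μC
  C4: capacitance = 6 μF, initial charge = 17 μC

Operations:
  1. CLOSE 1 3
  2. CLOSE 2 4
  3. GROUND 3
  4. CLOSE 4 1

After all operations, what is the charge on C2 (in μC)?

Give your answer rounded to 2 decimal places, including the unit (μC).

Answer: 8.00 μC

Derivation:
Initial: C1(5μF, Q=2μC, V=0.40V), C2(2μF, Q=15μC, V=7.50V), C3(3μF, Q=12μC, V=4.00V), C4(6μF, Q=17μC, V=2.83V)
Op 1: CLOSE 1-3: Q_total=14.00, C_total=8.00, V=1.75; Q1=8.75, Q3=5.25; dissipated=12.150
Op 2: CLOSE 2-4: Q_total=32.00, C_total=8.00, V=4.00; Q2=8.00, Q4=24.00; dissipated=16.333
Op 3: GROUND 3: Q3=0; energy lost=4.594
Op 4: CLOSE 4-1: Q_total=32.75, C_total=11.00, V=2.98; Q4=17.86, Q1=14.89; dissipated=6.903
Final charges: Q1=14.89, Q2=8.00, Q3=0.00, Q4=17.86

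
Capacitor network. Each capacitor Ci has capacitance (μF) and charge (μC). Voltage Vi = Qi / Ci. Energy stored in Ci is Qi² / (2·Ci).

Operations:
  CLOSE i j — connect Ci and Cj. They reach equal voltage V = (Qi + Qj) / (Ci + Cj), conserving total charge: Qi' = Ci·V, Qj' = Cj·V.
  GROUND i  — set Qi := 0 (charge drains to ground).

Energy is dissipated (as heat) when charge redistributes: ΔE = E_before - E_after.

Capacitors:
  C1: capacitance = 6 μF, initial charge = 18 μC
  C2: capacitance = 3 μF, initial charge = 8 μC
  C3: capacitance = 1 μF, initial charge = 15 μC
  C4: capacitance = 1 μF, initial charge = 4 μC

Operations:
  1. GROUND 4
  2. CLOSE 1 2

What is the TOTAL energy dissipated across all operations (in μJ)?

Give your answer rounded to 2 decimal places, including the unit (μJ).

Answer: 8.11 μJ

Derivation:
Initial: C1(6μF, Q=18μC, V=3.00V), C2(3μF, Q=8μC, V=2.67V), C3(1μF, Q=15μC, V=15.00V), C4(1μF, Q=4μC, V=4.00V)
Op 1: GROUND 4: Q4=0; energy lost=8.000
Op 2: CLOSE 1-2: Q_total=26.00, C_total=9.00, V=2.89; Q1=17.33, Q2=8.67; dissipated=0.111
Total dissipated: 8.111 μJ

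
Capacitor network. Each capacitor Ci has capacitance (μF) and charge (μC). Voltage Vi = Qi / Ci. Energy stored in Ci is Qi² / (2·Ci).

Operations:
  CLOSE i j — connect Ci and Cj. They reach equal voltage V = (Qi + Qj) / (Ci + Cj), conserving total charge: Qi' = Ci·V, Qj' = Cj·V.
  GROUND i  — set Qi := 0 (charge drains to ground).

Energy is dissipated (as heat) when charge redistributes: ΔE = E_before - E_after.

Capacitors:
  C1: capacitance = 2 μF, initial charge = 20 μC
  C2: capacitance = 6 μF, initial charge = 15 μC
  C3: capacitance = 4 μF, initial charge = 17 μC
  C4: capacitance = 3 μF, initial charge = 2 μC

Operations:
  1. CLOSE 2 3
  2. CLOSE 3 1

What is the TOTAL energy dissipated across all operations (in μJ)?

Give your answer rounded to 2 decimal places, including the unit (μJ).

Initial: C1(2μF, Q=20μC, V=10.00V), C2(6μF, Q=15μC, V=2.50V), C3(4μF, Q=17μC, V=4.25V), C4(3μF, Q=2μC, V=0.67V)
Op 1: CLOSE 2-3: Q_total=32.00, C_total=10.00, V=3.20; Q2=19.20, Q3=12.80; dissipated=3.675
Op 2: CLOSE 3-1: Q_total=32.80, C_total=6.00, V=5.47; Q3=21.87, Q1=10.93; dissipated=30.827
Total dissipated: 34.502 μJ

Answer: 34.50 μJ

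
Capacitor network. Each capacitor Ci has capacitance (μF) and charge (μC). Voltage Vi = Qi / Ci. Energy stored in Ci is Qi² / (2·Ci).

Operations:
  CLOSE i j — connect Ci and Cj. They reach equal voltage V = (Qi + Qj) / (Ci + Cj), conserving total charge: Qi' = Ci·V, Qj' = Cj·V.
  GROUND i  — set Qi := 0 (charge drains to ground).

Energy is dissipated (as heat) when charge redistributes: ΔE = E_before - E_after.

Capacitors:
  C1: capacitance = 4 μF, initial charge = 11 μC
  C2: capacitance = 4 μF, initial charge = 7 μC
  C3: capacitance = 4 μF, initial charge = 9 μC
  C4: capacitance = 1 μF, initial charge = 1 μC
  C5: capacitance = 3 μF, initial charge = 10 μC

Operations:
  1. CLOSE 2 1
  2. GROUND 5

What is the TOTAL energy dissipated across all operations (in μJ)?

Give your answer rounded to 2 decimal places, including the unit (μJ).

Initial: C1(4μF, Q=11μC, V=2.75V), C2(4μF, Q=7μC, V=1.75V), C3(4μF, Q=9μC, V=2.25V), C4(1μF, Q=1μC, V=1.00V), C5(3μF, Q=10μC, V=3.33V)
Op 1: CLOSE 2-1: Q_total=18.00, C_total=8.00, V=2.25; Q2=9.00, Q1=9.00; dissipated=1.000
Op 2: GROUND 5: Q5=0; energy lost=16.667
Total dissipated: 17.667 μJ

Answer: 17.67 μJ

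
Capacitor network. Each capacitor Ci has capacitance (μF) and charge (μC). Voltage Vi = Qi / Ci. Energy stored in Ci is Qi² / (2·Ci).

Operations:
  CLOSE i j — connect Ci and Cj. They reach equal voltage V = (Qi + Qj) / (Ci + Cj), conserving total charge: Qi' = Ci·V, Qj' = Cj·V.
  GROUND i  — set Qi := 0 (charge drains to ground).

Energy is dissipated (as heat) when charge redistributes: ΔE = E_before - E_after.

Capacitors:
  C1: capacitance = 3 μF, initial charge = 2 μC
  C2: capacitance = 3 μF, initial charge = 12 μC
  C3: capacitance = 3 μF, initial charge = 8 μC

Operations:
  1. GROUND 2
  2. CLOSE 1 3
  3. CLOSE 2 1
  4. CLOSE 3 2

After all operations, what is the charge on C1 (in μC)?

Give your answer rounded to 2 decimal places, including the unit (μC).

Initial: C1(3μF, Q=2μC, V=0.67V), C2(3μF, Q=12μC, V=4.00V), C3(3μF, Q=8μC, V=2.67V)
Op 1: GROUND 2: Q2=0; energy lost=24.000
Op 2: CLOSE 1-3: Q_total=10.00, C_total=6.00, V=1.67; Q1=5.00, Q3=5.00; dissipated=3.000
Op 3: CLOSE 2-1: Q_total=5.00, C_total=6.00, V=0.83; Q2=2.50, Q1=2.50; dissipated=2.083
Op 4: CLOSE 3-2: Q_total=7.50, C_total=6.00, V=1.25; Q3=3.75, Q2=3.75; dissipated=0.521
Final charges: Q1=2.50, Q2=3.75, Q3=3.75

Answer: 2.50 μC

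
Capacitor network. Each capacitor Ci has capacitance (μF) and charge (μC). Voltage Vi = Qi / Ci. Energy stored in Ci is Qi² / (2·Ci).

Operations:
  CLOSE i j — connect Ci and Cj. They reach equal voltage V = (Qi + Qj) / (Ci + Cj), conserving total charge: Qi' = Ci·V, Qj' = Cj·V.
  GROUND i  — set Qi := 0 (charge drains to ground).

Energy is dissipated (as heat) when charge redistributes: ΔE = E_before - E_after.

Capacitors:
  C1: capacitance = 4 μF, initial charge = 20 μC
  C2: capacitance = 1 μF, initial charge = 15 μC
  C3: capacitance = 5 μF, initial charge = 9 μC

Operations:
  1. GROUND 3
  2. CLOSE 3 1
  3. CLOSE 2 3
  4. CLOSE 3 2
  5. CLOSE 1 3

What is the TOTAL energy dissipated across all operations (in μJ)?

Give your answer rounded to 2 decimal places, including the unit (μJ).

Answer: 108.95 μJ

Derivation:
Initial: C1(4μF, Q=20μC, V=5.00V), C2(1μF, Q=15μC, V=15.00V), C3(5μF, Q=9μC, V=1.80V)
Op 1: GROUND 3: Q3=0; energy lost=8.100
Op 2: CLOSE 3-1: Q_total=20.00, C_total=9.00, V=2.22; Q3=11.11, Q1=8.89; dissipated=27.778
Op 3: CLOSE 2-3: Q_total=26.11, C_total=6.00, V=4.35; Q2=4.35, Q3=21.76; dissipated=68.030
Op 4: CLOSE 3-2: Q_total=26.11, C_total=6.00, V=4.35; Q3=21.76, Q2=4.35; dissipated=0.000
Op 5: CLOSE 1-3: Q_total=30.65, C_total=9.00, V=3.41; Q1=13.62, Q3=17.03; dissipated=5.039
Total dissipated: 108.947 μJ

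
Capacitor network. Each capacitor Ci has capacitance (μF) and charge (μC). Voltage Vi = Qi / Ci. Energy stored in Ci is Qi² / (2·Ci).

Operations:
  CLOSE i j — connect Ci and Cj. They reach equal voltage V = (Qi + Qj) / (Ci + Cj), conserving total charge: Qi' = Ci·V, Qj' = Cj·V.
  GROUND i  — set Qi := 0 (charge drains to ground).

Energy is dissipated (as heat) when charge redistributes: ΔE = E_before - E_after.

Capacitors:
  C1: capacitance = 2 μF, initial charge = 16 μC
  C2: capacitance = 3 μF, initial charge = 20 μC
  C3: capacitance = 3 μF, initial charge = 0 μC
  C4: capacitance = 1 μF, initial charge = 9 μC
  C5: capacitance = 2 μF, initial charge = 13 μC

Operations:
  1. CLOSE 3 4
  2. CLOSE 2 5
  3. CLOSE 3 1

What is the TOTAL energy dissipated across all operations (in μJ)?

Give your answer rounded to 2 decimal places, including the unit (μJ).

Initial: C1(2μF, Q=16μC, V=8.00V), C2(3μF, Q=20μC, V=6.67V), C3(3μF, Q=0μC, V=0.00V), C4(1μF, Q=9μC, V=9.00V), C5(2μF, Q=13μC, V=6.50V)
Op 1: CLOSE 3-4: Q_total=9.00, C_total=4.00, V=2.25; Q3=6.75, Q4=2.25; dissipated=30.375
Op 2: CLOSE 2-5: Q_total=33.00, C_total=5.00, V=6.60; Q2=19.80, Q5=13.20; dissipated=0.017
Op 3: CLOSE 3-1: Q_total=22.75, C_total=5.00, V=4.55; Q3=13.65, Q1=9.10; dissipated=19.837
Total dissipated: 50.229 μJ

Answer: 50.23 μJ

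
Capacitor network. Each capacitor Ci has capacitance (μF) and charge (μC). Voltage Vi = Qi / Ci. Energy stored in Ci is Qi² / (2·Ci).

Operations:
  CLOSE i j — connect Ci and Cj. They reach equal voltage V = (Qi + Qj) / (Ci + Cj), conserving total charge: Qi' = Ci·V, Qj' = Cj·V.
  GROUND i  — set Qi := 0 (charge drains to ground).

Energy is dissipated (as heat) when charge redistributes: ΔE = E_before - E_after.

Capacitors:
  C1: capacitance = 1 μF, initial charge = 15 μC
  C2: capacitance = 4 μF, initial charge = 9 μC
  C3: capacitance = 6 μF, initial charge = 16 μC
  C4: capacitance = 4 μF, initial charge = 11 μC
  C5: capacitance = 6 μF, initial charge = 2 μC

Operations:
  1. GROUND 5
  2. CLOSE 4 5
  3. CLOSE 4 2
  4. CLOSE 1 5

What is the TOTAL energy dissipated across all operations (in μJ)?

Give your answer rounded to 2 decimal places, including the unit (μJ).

Answer: 93.54 μJ

Derivation:
Initial: C1(1μF, Q=15μC, V=15.00V), C2(4μF, Q=9μC, V=2.25V), C3(6μF, Q=16μC, V=2.67V), C4(4μF, Q=11μC, V=2.75V), C5(6μF, Q=2μC, V=0.33V)
Op 1: GROUND 5: Q5=0; energy lost=0.333
Op 2: CLOSE 4-5: Q_total=11.00, C_total=10.00, V=1.10; Q4=4.40, Q5=6.60; dissipated=9.075
Op 3: CLOSE 4-2: Q_total=13.40, C_total=8.00, V=1.68; Q4=6.70, Q2=6.70; dissipated=1.323
Op 4: CLOSE 1-5: Q_total=21.60, C_total=7.00, V=3.09; Q1=3.09, Q5=18.51; dissipated=82.804
Total dissipated: 93.535 μJ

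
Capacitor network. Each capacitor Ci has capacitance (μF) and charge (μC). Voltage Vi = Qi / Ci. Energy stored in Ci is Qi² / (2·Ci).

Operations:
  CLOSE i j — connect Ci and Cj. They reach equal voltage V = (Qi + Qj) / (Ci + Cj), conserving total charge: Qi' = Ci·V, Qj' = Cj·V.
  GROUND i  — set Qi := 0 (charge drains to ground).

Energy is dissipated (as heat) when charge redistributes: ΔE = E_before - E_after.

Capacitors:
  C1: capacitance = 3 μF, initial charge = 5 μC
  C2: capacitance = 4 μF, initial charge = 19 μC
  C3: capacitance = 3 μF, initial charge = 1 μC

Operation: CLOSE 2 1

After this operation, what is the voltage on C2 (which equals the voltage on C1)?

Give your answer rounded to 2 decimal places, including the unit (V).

Answer: 3.43 V

Derivation:
Initial: C1(3μF, Q=5μC, V=1.67V), C2(4μF, Q=19μC, V=4.75V), C3(3μF, Q=1μC, V=0.33V)
Op 1: CLOSE 2-1: Q_total=24.00, C_total=7.00, V=3.43; Q2=13.71, Q1=10.29; dissipated=8.149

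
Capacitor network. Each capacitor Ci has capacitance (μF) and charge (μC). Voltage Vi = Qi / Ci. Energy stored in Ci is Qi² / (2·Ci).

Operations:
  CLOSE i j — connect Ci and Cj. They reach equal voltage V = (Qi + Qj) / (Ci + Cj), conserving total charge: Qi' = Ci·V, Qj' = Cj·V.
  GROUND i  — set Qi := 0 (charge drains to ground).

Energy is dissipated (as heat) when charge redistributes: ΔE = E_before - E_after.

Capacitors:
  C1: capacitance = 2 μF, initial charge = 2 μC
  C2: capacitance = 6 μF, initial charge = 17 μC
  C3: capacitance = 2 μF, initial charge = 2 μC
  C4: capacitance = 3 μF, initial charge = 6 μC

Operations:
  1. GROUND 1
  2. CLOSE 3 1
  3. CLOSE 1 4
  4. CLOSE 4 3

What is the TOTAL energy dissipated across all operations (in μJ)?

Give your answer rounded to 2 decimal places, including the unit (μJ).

Answer: 3.34 μJ

Derivation:
Initial: C1(2μF, Q=2μC, V=1.00V), C2(6μF, Q=17μC, V=2.83V), C3(2μF, Q=2μC, V=1.00V), C4(3μF, Q=6μC, V=2.00V)
Op 1: GROUND 1: Q1=0; energy lost=1.000
Op 2: CLOSE 3-1: Q_total=2.00, C_total=4.00, V=0.50; Q3=1.00, Q1=1.00; dissipated=0.500
Op 3: CLOSE 1-4: Q_total=7.00, C_total=5.00, V=1.40; Q1=2.80, Q4=4.20; dissipated=1.350
Op 4: CLOSE 4-3: Q_total=5.20, C_total=5.00, V=1.04; Q4=3.12, Q3=2.08; dissipated=0.486
Total dissipated: 3.336 μJ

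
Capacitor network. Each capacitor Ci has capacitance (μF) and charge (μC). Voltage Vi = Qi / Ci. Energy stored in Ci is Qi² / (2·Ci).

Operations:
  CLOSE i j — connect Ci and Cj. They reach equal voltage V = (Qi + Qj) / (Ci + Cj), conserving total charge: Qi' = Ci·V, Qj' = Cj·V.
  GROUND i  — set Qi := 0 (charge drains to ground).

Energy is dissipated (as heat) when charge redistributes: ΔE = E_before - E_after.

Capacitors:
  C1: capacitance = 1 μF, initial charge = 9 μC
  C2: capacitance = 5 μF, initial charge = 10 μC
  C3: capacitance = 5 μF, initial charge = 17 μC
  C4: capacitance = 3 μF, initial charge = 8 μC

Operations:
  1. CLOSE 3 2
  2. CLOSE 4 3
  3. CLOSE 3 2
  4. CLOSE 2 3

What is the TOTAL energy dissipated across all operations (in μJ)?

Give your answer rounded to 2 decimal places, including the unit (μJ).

Initial: C1(1μF, Q=9μC, V=9.00V), C2(5μF, Q=10μC, V=2.00V), C3(5μF, Q=17μC, V=3.40V), C4(3μF, Q=8μC, V=2.67V)
Op 1: CLOSE 3-2: Q_total=27.00, C_total=10.00, V=2.70; Q3=13.50, Q2=13.50; dissipated=2.450
Op 2: CLOSE 4-3: Q_total=21.50, C_total=8.00, V=2.69; Q4=8.06, Q3=13.44; dissipated=0.001
Op 3: CLOSE 3-2: Q_total=26.94, C_total=10.00, V=2.69; Q3=13.47, Q2=13.47; dissipated=0.000
Op 4: CLOSE 2-3: Q_total=26.94, C_total=10.00, V=2.69; Q2=13.47, Q3=13.47; dissipated=0.000
Total dissipated: 2.451 μJ

Answer: 2.45 μJ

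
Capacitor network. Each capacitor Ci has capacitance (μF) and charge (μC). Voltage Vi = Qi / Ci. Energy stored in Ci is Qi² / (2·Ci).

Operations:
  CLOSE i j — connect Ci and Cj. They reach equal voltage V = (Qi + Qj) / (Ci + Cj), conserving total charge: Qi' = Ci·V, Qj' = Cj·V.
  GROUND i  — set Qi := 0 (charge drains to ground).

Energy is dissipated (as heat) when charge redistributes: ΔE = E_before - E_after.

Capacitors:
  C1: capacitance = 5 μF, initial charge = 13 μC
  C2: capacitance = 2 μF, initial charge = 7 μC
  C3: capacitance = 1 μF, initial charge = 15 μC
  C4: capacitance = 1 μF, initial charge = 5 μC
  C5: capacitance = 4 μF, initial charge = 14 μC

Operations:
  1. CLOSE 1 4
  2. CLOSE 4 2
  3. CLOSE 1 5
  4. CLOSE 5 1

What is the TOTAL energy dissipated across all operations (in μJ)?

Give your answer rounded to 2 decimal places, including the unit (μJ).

Answer: 2.76 μJ

Derivation:
Initial: C1(5μF, Q=13μC, V=2.60V), C2(2μF, Q=7μC, V=3.50V), C3(1μF, Q=15μC, V=15.00V), C4(1μF, Q=5μC, V=5.00V), C5(4μF, Q=14μC, V=3.50V)
Op 1: CLOSE 1-4: Q_total=18.00, C_total=6.00, V=3.00; Q1=15.00, Q4=3.00; dissipated=2.400
Op 2: CLOSE 4-2: Q_total=10.00, C_total=3.00, V=3.33; Q4=3.33, Q2=6.67; dissipated=0.083
Op 3: CLOSE 1-5: Q_total=29.00, C_total=9.00, V=3.22; Q1=16.11, Q5=12.89; dissipated=0.278
Op 4: CLOSE 5-1: Q_total=29.00, C_total=9.00, V=3.22; Q5=12.89, Q1=16.11; dissipated=0.000
Total dissipated: 2.761 μJ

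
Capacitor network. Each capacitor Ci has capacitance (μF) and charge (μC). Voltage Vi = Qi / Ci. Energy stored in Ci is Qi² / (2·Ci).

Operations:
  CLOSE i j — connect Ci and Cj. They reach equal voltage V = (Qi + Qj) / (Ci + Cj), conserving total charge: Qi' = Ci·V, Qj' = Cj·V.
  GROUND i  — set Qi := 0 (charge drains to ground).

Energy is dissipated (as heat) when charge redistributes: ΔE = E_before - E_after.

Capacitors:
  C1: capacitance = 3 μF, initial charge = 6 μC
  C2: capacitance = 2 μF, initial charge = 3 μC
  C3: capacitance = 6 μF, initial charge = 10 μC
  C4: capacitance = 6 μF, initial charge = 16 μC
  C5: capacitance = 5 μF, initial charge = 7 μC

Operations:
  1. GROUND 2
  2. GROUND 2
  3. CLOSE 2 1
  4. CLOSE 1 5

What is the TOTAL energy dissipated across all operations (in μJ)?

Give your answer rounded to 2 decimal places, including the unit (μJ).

Answer: 4.69 μJ

Derivation:
Initial: C1(3μF, Q=6μC, V=2.00V), C2(2μF, Q=3μC, V=1.50V), C3(6μF, Q=10μC, V=1.67V), C4(6μF, Q=16μC, V=2.67V), C5(5μF, Q=7μC, V=1.40V)
Op 1: GROUND 2: Q2=0; energy lost=2.250
Op 2: GROUND 2: Q2=0; energy lost=0.000
Op 3: CLOSE 2-1: Q_total=6.00, C_total=5.00, V=1.20; Q2=2.40, Q1=3.60; dissipated=2.400
Op 4: CLOSE 1-5: Q_total=10.60, C_total=8.00, V=1.32; Q1=3.98, Q5=6.62; dissipated=0.037
Total dissipated: 4.688 μJ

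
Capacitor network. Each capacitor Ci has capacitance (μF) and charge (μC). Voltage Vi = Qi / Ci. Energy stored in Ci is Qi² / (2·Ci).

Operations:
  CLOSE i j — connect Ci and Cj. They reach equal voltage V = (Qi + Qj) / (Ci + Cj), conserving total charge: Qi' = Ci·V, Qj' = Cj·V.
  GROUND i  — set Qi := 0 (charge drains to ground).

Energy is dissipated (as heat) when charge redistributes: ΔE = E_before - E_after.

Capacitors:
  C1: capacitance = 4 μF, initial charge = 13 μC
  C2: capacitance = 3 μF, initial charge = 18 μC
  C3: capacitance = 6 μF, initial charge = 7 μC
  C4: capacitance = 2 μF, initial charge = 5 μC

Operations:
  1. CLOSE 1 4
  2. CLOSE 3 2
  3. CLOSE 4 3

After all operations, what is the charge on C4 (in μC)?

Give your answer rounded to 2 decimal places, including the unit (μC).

Answer: 5.67 μC

Derivation:
Initial: C1(4μF, Q=13μC, V=3.25V), C2(3μF, Q=18μC, V=6.00V), C3(6μF, Q=7μC, V=1.17V), C4(2μF, Q=5μC, V=2.50V)
Op 1: CLOSE 1-4: Q_total=18.00, C_total=6.00, V=3.00; Q1=12.00, Q4=6.00; dissipated=0.375
Op 2: CLOSE 3-2: Q_total=25.00, C_total=9.00, V=2.78; Q3=16.67, Q2=8.33; dissipated=23.361
Op 3: CLOSE 4-3: Q_total=22.67, C_total=8.00, V=2.83; Q4=5.67, Q3=17.00; dissipated=0.037
Final charges: Q1=12.00, Q2=8.33, Q3=17.00, Q4=5.67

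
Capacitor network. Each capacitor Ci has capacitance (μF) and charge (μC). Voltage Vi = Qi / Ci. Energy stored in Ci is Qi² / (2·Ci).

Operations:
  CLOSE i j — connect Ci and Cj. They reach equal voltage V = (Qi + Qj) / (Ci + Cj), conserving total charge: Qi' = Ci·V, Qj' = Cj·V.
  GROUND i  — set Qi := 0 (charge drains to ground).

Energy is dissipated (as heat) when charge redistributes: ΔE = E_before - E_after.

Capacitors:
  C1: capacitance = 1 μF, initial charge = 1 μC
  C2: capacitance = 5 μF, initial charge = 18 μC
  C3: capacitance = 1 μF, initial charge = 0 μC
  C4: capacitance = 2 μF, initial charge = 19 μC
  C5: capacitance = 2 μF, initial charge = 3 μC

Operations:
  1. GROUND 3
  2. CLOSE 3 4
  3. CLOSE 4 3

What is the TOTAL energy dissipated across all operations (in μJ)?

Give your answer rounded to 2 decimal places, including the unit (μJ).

Initial: C1(1μF, Q=1μC, V=1.00V), C2(5μF, Q=18μC, V=3.60V), C3(1μF, Q=0μC, V=0.00V), C4(2μF, Q=19μC, V=9.50V), C5(2μF, Q=3μC, V=1.50V)
Op 1: GROUND 3: Q3=0; energy lost=0.000
Op 2: CLOSE 3-4: Q_total=19.00, C_total=3.00, V=6.33; Q3=6.33, Q4=12.67; dissipated=30.083
Op 3: CLOSE 4-3: Q_total=19.00, C_total=3.00, V=6.33; Q4=12.67, Q3=6.33; dissipated=0.000
Total dissipated: 30.083 μJ

Answer: 30.08 μJ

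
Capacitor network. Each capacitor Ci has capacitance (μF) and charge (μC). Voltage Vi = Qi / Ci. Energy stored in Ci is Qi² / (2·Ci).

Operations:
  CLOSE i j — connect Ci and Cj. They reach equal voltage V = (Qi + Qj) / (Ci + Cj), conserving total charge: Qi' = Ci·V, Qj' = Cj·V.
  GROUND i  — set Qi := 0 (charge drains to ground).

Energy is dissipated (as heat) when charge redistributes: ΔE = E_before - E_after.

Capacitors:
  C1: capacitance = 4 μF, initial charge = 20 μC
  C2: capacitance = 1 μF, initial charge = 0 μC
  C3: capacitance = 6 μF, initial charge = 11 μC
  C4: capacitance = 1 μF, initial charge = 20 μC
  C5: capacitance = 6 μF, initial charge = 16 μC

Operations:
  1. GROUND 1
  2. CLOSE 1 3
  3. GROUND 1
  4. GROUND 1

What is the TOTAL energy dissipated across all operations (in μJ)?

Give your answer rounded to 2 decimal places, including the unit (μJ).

Initial: C1(4μF, Q=20μC, V=5.00V), C2(1μF, Q=0μC, V=0.00V), C3(6μF, Q=11μC, V=1.83V), C4(1μF, Q=20μC, V=20.00V), C5(6μF, Q=16μC, V=2.67V)
Op 1: GROUND 1: Q1=0; energy lost=50.000
Op 2: CLOSE 1-3: Q_total=11.00, C_total=10.00, V=1.10; Q1=4.40, Q3=6.60; dissipated=4.033
Op 3: GROUND 1: Q1=0; energy lost=2.420
Op 4: GROUND 1: Q1=0; energy lost=0.000
Total dissipated: 56.453 μJ

Answer: 56.45 μJ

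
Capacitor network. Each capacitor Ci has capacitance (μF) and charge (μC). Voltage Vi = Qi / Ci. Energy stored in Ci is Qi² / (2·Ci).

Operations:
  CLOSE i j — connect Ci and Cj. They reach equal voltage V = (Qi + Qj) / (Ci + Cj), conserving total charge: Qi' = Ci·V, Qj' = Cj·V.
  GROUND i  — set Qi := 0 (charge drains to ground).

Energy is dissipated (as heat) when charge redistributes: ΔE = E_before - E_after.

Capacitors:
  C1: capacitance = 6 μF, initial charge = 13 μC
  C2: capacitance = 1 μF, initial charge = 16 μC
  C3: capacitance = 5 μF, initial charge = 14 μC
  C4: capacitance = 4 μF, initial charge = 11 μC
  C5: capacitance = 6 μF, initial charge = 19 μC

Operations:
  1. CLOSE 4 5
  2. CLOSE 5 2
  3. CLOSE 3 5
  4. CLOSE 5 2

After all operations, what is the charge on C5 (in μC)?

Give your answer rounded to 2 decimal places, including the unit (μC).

Answer: 24.33 μC

Derivation:
Initial: C1(6μF, Q=13μC, V=2.17V), C2(1μF, Q=16μC, V=16.00V), C3(5μF, Q=14μC, V=2.80V), C4(4μF, Q=11μC, V=2.75V), C5(6μF, Q=19μC, V=3.17V)
Op 1: CLOSE 4-5: Q_total=30.00, C_total=10.00, V=3.00; Q4=12.00, Q5=18.00; dissipated=0.208
Op 2: CLOSE 5-2: Q_total=34.00, C_total=7.00, V=4.86; Q5=29.14, Q2=4.86; dissipated=72.429
Op 3: CLOSE 3-5: Q_total=43.14, C_total=11.00, V=3.92; Q3=19.61, Q5=23.53; dissipated=5.771
Op 4: CLOSE 5-2: Q_total=28.39, C_total=7.00, V=4.06; Q5=24.33, Q2=4.06; dissipated=0.375
Final charges: Q1=13.00, Q2=4.06, Q3=19.61, Q4=12.00, Q5=24.33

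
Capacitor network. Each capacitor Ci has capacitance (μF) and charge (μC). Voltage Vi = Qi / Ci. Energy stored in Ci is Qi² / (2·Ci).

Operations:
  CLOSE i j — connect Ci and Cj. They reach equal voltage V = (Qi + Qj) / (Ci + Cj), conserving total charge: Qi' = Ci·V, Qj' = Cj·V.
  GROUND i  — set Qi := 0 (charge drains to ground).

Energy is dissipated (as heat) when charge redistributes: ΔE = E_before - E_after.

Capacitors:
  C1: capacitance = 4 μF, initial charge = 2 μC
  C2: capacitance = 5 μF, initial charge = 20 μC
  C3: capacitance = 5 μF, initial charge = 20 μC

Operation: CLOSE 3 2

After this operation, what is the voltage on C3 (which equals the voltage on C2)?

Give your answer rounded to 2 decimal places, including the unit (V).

Answer: 4.00 V

Derivation:
Initial: C1(4μF, Q=2μC, V=0.50V), C2(5μF, Q=20μC, V=4.00V), C3(5μF, Q=20μC, V=4.00V)
Op 1: CLOSE 3-2: Q_total=40.00, C_total=10.00, V=4.00; Q3=20.00, Q2=20.00; dissipated=0.000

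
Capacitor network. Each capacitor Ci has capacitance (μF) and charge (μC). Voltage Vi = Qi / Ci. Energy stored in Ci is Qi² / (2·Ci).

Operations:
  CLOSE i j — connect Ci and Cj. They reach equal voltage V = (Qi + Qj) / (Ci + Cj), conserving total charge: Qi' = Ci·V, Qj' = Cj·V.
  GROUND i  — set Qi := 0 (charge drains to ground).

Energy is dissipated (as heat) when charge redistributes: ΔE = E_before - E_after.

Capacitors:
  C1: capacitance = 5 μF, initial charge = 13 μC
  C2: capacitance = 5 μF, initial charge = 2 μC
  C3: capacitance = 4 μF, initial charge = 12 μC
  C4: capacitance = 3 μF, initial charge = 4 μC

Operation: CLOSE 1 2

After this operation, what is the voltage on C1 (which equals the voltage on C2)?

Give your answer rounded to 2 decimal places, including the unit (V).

Answer: 1.50 V

Derivation:
Initial: C1(5μF, Q=13μC, V=2.60V), C2(5μF, Q=2μC, V=0.40V), C3(4μF, Q=12μC, V=3.00V), C4(3μF, Q=4μC, V=1.33V)
Op 1: CLOSE 1-2: Q_total=15.00, C_total=10.00, V=1.50; Q1=7.50, Q2=7.50; dissipated=6.050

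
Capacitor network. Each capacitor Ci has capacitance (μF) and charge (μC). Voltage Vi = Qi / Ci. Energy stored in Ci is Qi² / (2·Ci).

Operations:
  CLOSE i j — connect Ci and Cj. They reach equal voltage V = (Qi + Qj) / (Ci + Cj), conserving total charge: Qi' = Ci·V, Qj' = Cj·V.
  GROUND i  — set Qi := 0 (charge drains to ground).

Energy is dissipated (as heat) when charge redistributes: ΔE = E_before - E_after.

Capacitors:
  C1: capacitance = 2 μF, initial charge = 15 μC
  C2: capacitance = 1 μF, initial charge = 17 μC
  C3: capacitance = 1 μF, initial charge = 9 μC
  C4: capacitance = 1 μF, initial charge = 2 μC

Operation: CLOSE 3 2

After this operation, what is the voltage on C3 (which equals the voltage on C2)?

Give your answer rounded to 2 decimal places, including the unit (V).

Answer: 13.00 V

Derivation:
Initial: C1(2μF, Q=15μC, V=7.50V), C2(1μF, Q=17μC, V=17.00V), C3(1μF, Q=9μC, V=9.00V), C4(1μF, Q=2μC, V=2.00V)
Op 1: CLOSE 3-2: Q_total=26.00, C_total=2.00, V=13.00; Q3=13.00, Q2=13.00; dissipated=16.000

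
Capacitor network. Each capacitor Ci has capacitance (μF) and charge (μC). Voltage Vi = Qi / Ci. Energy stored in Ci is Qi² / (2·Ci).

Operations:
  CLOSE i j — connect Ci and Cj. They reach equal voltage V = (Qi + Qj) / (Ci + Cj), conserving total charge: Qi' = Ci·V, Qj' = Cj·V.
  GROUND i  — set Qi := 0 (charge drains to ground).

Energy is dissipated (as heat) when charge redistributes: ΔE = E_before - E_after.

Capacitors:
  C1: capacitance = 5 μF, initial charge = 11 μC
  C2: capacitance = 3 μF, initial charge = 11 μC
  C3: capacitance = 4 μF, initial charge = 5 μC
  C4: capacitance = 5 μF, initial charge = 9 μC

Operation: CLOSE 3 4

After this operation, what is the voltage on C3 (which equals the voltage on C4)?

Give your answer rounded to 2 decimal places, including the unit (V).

Answer: 1.56 V

Derivation:
Initial: C1(5μF, Q=11μC, V=2.20V), C2(3μF, Q=11μC, V=3.67V), C3(4μF, Q=5μC, V=1.25V), C4(5μF, Q=9μC, V=1.80V)
Op 1: CLOSE 3-4: Q_total=14.00, C_total=9.00, V=1.56; Q3=6.22, Q4=7.78; dissipated=0.336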